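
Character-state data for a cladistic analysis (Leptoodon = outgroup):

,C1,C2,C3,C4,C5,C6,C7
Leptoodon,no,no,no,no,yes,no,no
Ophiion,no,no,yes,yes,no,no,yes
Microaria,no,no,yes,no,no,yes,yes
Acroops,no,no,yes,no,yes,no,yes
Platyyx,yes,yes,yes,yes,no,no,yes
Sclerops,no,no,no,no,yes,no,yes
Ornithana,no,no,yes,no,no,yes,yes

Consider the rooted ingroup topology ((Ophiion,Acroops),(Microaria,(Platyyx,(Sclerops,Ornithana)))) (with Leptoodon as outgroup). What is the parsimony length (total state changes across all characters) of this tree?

12

Map each character onto ((Ophiion,Acroops),(Microaria,(Platyyx,(Sclerops,Ornithana)))) (rooted by Leptoodon) and count the minimum state changes it requires (Fitch parsimony):
C1: 1; C2: 1; C3: 2; C4: 2; C5: 3; C6: 2; C7: 1.
Total tree length = 12.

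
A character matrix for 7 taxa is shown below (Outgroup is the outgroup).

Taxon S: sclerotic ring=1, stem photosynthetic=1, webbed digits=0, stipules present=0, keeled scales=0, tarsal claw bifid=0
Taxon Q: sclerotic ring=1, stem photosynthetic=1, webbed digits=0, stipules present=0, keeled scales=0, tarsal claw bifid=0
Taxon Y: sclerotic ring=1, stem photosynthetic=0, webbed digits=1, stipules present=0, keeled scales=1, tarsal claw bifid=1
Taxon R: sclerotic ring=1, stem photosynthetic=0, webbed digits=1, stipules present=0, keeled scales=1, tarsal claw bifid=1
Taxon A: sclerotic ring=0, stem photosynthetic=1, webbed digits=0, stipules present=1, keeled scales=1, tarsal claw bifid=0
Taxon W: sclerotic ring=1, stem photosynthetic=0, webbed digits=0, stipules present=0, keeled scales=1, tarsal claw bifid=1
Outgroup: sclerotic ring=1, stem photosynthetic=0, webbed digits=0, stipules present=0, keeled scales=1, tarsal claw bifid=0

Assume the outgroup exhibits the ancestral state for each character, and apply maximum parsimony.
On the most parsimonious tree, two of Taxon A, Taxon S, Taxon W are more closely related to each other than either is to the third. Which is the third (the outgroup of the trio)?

Character polarity is set by the outgroup: the derived state is whichever differs from the outgroup's state, so for sclerotic ring, keeled scales the derived state is '0', and for the remaining characters it is '1'.
sclerotic ring: derived state '0' in Taxon A only — an autapomorphy, so it tells us nothing about relationships among taxa.
Only Taxon A, Taxon Q, and Taxon S show the derived state '1' for stem photosynthetic, supporting them as a clade.
webbed digits: derived state '1' in Taxon R and Taxon Y only — synapomorphy for {Taxon R, Taxon Y}.
stipules present (derived state '1') is unique to Taxon A (autapomorphy; uninformative for grouping).
keeled scales: derived state '0' in Taxon Q and Taxon S only — synapomorphy for {Taxon Q, Taxon S}.
Only Taxon R, Taxon W, and Taxon Y show the derived state '1' for tarsal claw bifid, supporting them as a clade.
Most parsimonious ingroup topology: ((Taxon A,(Taxon Q,Taxon S)),(Taxon W,(Taxon Y,Taxon R))).
Taxon A and Taxon S share a more recent common ancestor with each other than either does with Taxon W, so Taxon W is the least closely related of the three.

Taxon W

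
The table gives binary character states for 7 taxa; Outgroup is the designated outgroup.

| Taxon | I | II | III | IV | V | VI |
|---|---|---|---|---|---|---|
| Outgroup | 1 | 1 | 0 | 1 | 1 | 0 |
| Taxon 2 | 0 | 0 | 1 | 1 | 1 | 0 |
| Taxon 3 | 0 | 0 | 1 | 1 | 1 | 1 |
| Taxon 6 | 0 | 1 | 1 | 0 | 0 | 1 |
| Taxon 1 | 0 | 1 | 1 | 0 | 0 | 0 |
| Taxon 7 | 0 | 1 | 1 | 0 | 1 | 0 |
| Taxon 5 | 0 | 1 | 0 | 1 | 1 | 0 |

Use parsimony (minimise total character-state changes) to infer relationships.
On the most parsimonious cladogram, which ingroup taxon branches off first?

Taxon 5

Character polarity is set by the outgroup: the derived state is whichever differs from the outgroup's state, so for I, II, IV, V the derived state is '0', and for the remaining characters it is '1'.
All ingroup taxa share the derived state '0' for I; it defines the ingroup but does not resolve relationships within it.
Only Taxon 2 and Taxon 3 show the derived state '0' for II, supporting them as a clade.
Only Taxon 1, Taxon 2, Taxon 3, Taxon 6, and Taxon 7 show the derived state '1' for III, supporting them as a clade.
Only Taxon 1, Taxon 6, and Taxon 7 show the derived state '0' for IV, supporting them as a clade.
V (derived state '0') is shared by Taxon 1 and Taxon 6 — a synapomorphy uniting that clade.
VI (state '1') occurs in Taxon 3 and Taxon 6 but conflicts with the nesting implied by the other characters — most parsimoniously interpreted as homoplasy.
Most parsimonious ingroup topology: (((Taxon 2,Taxon 3),((Taxon 6,Taxon 1),Taxon 7)),Taxon 5).
Taxon 5 is sister to the clade containing all other ingroup taxa, so it is the earliest-diverging (most basal) ingroup lineage.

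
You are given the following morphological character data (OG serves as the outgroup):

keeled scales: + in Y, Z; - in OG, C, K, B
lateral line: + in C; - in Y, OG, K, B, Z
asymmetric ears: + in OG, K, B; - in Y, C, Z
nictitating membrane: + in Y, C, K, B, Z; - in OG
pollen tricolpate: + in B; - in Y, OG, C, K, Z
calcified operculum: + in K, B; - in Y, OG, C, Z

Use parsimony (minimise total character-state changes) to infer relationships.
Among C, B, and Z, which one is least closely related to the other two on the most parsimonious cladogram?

B

Character polarity is set by the outgroup: the derived state is whichever differs from the outgroup's state, so for asymmetric ears the derived state is '-', and for the remaining characters it is '+'.
Only Y and Z show the derived state '+' for keeled scales, supporting them as a clade.
lateral line: derived state '+' in C only — an autapomorphy, so it tells us nothing about relationships among taxa.
asymmetric ears: derived state '-' in C, Y, and Z only — synapomorphy for {C, Y, Z}.
All ingroup taxa share the derived state '+' for nictitating membrane; it defines the ingroup but does not resolve relationships within it.
pollen tricolpate (derived state '+') is unique to B (autapomorphy; uninformative for grouping).
calcified operculum (derived state '+') is shared by B and K — a synapomorphy uniting that clade.
Most parsimonious ingroup topology: ((K,B),((Y,Z),C)).
Z and C share a more recent common ancestor with each other than either does with B, so B is the least closely related of the three.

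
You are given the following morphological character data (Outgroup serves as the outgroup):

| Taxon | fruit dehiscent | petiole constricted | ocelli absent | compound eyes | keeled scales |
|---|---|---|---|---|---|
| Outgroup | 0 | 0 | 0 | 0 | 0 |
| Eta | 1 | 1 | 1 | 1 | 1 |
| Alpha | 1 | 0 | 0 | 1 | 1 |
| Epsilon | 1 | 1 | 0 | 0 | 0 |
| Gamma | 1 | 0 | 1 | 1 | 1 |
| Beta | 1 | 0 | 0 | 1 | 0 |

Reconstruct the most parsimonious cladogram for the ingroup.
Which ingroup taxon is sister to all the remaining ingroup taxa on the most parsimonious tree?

The outgroup has state '0' for every character, so '1' is the derived state throughout.
All ingroup taxa share the derived state '1' for fruit dehiscent; it defines the ingroup but does not resolve relationships within it.
petiole constricted (state '1') occurs in Epsilon and Eta but conflicts with the nesting implied by the other characters — most parsimoniously interpreted as homoplasy.
ocelli absent: derived state '1' in Eta and Gamma only — synapomorphy for {Eta, Gamma}.
Only Alpha, Beta, Eta, and Gamma show the derived state '1' for compound eyes, supporting them as a clade.
keeled scales: derived state '1' in Alpha, Eta, and Gamma only — synapomorphy for {Alpha, Eta, Gamma}.
Most parsimonious ingroup topology: ((((Eta,Gamma),Alpha),Beta),Epsilon).
Epsilon is sister to the clade containing all other ingroup taxa, so it is the earliest-diverging (most basal) ingroup lineage.

Epsilon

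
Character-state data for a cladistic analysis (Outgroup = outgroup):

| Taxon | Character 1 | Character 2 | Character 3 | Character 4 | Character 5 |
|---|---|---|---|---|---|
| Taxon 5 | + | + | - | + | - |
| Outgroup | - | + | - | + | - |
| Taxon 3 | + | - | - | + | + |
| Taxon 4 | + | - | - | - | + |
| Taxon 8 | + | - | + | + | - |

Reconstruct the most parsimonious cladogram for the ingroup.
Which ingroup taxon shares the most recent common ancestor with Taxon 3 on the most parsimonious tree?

Taxon 4

Character polarity is set by the outgroup: the derived state is whichever differs from the outgroup's state, so for Character 2, Character 4 the derived state is '-', and for the remaining characters it is '+'.
All ingroup taxa share the derived state '+' for Character 1; it defines the ingroup but does not resolve relationships within it.
Character 2 (derived state '-') is shared by Taxon 3, Taxon 4, and Taxon 8 — a synapomorphy uniting that clade.
Character 3: derived state '+' in Taxon 8 only — an autapomorphy, so it tells us nothing about relationships among taxa.
Character 4: derived state '-' in Taxon 4 only — an autapomorphy, so it tells us nothing about relationships among taxa.
Character 5: derived state '+' in Taxon 3 and Taxon 4 only — synapomorphy for {Taxon 3, Taxon 4}.
Most parsimonious ingroup topology: (((Taxon 4,Taxon 3),Taxon 8),Taxon 5).
Taxon 3 and Taxon 4 form a cherry on this tree, so they are sister taxa.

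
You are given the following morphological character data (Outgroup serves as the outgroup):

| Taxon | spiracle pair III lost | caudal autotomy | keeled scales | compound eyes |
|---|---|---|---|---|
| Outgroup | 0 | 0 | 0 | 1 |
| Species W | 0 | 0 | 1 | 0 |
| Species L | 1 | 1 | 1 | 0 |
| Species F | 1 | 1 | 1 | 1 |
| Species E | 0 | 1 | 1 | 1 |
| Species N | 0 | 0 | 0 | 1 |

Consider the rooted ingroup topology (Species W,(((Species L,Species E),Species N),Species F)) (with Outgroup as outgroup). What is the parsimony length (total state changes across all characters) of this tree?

8

Map each character onto (Species W,(((Species L,Species E),Species N),Species F)) (rooted by Outgroup) and count the minimum state changes it requires (Fitch parsimony):
spiracle pair III lost: 2; caudal autotomy: 2; keeled scales: 2; compound eyes: 2.
Total tree length = 8.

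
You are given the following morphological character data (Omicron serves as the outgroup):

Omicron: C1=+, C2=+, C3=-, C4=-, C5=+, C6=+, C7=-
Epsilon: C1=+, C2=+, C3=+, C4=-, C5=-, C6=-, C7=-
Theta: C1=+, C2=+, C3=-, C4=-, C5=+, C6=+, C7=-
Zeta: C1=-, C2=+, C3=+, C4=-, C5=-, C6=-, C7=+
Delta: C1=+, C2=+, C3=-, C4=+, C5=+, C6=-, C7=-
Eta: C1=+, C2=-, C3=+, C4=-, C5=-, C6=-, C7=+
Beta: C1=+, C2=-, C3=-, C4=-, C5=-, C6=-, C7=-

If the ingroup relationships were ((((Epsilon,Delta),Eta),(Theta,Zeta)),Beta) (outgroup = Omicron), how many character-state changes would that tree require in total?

14

Map each character onto ((((Epsilon,Delta),Eta),(Theta,Zeta)),Beta) (rooted by Omicron) and count the minimum state changes it requires (Fitch parsimony):
C1: 1; C2: 2; C3: 3; C4: 1; C5: 3; C6: 2; C7: 2.
Total tree length = 14.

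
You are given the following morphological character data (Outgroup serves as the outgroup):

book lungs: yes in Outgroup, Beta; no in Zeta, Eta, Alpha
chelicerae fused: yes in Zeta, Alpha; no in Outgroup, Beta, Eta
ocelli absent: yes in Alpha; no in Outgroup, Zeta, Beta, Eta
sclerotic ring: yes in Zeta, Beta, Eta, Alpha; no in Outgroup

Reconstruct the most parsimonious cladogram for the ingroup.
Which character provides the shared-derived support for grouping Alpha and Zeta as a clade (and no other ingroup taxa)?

chelicerae fused

Character polarity is set by the outgroup: the derived state is whichever differs from the outgroup's state, so for book lungs the derived state is 'no', and for the remaining characters it is 'yes'.
Only Alpha, Eta, and Zeta show the derived state 'no' for book lungs, supporting them as a clade.
chelicerae fused: derived state 'yes' in Alpha and Zeta only — synapomorphy for {Alpha, Zeta}.
ocelli absent: derived state 'yes' in Alpha only — an autapomorphy, so it tells us nothing about relationships among taxa.
All ingroup taxa share the derived state 'yes' for sclerotic ring; it defines the ingroup but does not resolve relationships within it.
Most parsimonious ingroup topology: (((Zeta,Alpha),Eta),Beta).
The clade {Alpha, Zeta} is supported by chelicerae fused: its derived state 'yes' occurs in exactly those taxa and in no other taxon (including the outgroup).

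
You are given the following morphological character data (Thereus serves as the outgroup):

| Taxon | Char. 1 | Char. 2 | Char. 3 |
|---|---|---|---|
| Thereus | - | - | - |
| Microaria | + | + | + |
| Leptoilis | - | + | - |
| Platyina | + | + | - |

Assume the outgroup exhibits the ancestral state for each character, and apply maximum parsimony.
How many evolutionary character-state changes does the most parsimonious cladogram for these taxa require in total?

3

The outgroup has state '-' for every character, so '+' is the derived state throughout.
Only Microaria and Platyina show the derived state '+' for Char. 1, supporting them as a clade.
All ingroup taxa share the derived state '+' for Char. 2; it defines the ingroup but does not resolve relationships within it.
Char. 3: derived state '+' in Microaria only — an autapomorphy, so it tells us nothing about relationships among taxa.
Most parsimonious ingroup topology: ((Microaria,Platyina),Leptoilis).
Changes per character on this tree: Char. 1: 1; Char. 2: 1; Char. 3: 1.
Total = 3.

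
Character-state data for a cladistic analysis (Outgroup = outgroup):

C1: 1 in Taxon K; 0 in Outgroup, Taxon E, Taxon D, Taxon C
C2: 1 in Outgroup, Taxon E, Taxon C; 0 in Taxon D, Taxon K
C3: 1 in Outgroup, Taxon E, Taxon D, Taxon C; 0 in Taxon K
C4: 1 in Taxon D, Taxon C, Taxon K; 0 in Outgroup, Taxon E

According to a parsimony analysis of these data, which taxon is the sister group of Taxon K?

Taxon D

Character polarity is set by the outgroup: the derived state is whichever differs from the outgroup's state, so for C2, C3 the derived state is '0', and for the remaining characters it is '1'.
C1 (derived state '1') is unique to Taxon K (autapomorphy; uninformative for grouping).
C2: derived state '0' in Taxon D and Taxon K only — synapomorphy for {Taxon D, Taxon K}.
C3 (derived state '0') is unique to Taxon K (autapomorphy; uninformative for grouping).
C4 (derived state '1') is shared by Taxon C, Taxon D, and Taxon K — a synapomorphy uniting that clade.
Most parsimonious ingroup topology: (Taxon E,((Taxon D,Taxon K),Taxon C)).
Taxon K and Taxon D form a cherry on this tree, so they are sister taxa.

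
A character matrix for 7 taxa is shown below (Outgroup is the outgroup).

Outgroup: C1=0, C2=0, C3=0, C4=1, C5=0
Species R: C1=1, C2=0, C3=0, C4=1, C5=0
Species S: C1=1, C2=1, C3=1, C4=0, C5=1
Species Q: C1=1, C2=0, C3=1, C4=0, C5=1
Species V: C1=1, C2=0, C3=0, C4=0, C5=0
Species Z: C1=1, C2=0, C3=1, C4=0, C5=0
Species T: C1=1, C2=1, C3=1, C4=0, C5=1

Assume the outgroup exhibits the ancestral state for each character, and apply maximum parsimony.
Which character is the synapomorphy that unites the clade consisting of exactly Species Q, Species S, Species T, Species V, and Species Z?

C4

Character polarity is set by the outgroup: the derived state is whichever differs from the outgroup's state, so for C4 the derived state is '0', and for the remaining characters it is '1'.
C1 (derived state '1') is shared by all ingroup taxa — unites the whole ingroup.
Only Species S and Species T show the derived state '1' for C2, supporting them as a clade.
C3 (derived state '1') is shared by Species Q, Species S, Species T, and Species Z — a synapomorphy uniting that clade.
C4: derived state '0' in Species Q, Species S, Species T, Species V, and Species Z only — synapomorphy for {Species Q, Species S, Species T, Species V, Species Z}.
C5 (derived state '1') is shared by Species Q, Species S, and Species T — a synapomorphy uniting that clade.
Most parsimonious ingroup topology: (Species R,((((Species S,Species T),Species Q),Species Z),Species V)).
The clade {Species Q, Species S, Species T, Species V, Species Z} is supported by C4: its derived state '0' occurs in exactly those taxa and in no other taxon (including the outgroup).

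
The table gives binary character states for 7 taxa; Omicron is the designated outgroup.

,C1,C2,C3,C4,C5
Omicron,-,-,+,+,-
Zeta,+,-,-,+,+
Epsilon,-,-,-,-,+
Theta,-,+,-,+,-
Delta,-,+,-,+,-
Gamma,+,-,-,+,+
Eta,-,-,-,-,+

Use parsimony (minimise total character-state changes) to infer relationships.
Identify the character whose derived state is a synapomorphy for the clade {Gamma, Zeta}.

C1

Character polarity is set by the outgroup: the derived state is whichever differs from the outgroup's state, so for C3, C4 the derived state is '-', and for the remaining characters it is '+'.
Only Gamma and Zeta show the derived state '+' for C1, supporting them as a clade.
Only Delta and Theta show the derived state '+' for C2, supporting them as a clade.
C3 (derived state '-') is shared by all ingroup taxa — unites the whole ingroup.
C4 (derived state '-') is shared by Epsilon and Eta — a synapomorphy uniting that clade.
C5: derived state '+' in Epsilon, Eta, Gamma, and Zeta only — synapomorphy for {Epsilon, Eta, Gamma, Zeta}.
Most parsimonious ingroup topology: (((Zeta,Gamma),(Epsilon,Eta)),(Theta,Delta)).
The clade {Gamma, Zeta} is supported by C1: its derived state '+' occurs in exactly those taxa and in no other taxon (including the outgroup).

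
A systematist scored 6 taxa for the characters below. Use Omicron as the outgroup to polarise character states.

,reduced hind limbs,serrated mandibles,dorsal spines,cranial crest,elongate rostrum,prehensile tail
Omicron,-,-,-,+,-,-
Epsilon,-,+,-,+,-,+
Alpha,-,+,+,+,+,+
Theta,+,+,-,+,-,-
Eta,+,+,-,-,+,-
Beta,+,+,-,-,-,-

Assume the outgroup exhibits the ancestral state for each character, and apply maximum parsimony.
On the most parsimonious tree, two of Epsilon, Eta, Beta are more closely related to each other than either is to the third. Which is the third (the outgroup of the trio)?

Character polarity is set by the outgroup: the derived state is whichever differs from the outgroup's state, so for cranial crest the derived state is '-', and for the remaining characters it is '+'.
reduced hind limbs (derived state '+') is shared by Beta, Eta, and Theta — a synapomorphy uniting that clade.
All ingroup taxa share the derived state '+' for serrated mandibles; it defines the ingroup but does not resolve relationships within it.
dorsal spines: derived state '+' in Alpha only — an autapomorphy, so it tells us nothing about relationships among taxa.
cranial crest (derived state '-') is shared by Beta and Eta — a synapomorphy uniting that clade.
elongate rostrum (state '+') occurs in Alpha and Eta but conflicts with the nesting implied by the other characters — most parsimoniously interpreted as homoplasy.
prehensile tail: derived state '+' in Alpha and Epsilon only — synapomorphy for {Alpha, Epsilon}.
Most parsimonious ingroup topology: ((Epsilon,Alpha),((Beta,Eta),Theta)).
Beta and Eta share a more recent common ancestor with each other than either does with Epsilon, so Epsilon is the least closely related of the three.

Epsilon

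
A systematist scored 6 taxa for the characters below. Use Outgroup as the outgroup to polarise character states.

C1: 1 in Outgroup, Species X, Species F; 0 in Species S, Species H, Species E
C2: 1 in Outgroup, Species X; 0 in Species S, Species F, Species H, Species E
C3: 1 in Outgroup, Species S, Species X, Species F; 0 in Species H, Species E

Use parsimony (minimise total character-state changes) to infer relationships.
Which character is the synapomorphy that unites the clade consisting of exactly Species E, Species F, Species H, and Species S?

The outgroup has state '1' for every character, so '0' is the derived state throughout.
C1: derived state '0' in Species E, Species H, and Species S only — synapomorphy for {Species E, Species H, Species S}.
C2 (derived state '0') is shared by Species E, Species F, Species H, and Species S — a synapomorphy uniting that clade.
Only Species E and Species H show the derived state '0' for C3, supporting them as a clade.
Most parsimonious ingroup topology: (((Species S,(Species H,Species E)),Species F),Species X).
The clade {Species E, Species F, Species H, Species S} is supported by C2: its derived state '0' occurs in exactly those taxa and in no other taxon (including the outgroup).

C2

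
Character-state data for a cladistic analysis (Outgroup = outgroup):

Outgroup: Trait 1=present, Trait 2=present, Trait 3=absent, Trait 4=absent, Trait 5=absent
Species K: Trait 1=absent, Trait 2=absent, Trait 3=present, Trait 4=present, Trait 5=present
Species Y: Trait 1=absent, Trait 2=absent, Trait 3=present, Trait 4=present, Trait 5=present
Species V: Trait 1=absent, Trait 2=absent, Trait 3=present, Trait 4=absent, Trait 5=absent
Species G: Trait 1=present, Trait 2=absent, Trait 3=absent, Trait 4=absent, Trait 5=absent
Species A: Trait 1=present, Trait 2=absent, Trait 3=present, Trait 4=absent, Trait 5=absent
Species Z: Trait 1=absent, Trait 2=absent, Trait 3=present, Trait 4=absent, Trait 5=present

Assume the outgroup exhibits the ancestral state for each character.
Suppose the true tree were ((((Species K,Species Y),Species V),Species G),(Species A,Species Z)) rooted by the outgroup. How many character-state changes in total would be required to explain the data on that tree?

Map each character onto ((((Species K,Species Y),Species V),Species G),(Species A,Species Z)) (rooted by Outgroup) and count the minimum state changes it requires (Fitch parsimony):
Trait 1: 2; Trait 2: 1; Trait 3: 2; Trait 4: 1; Trait 5: 2.
Total tree length = 8.

8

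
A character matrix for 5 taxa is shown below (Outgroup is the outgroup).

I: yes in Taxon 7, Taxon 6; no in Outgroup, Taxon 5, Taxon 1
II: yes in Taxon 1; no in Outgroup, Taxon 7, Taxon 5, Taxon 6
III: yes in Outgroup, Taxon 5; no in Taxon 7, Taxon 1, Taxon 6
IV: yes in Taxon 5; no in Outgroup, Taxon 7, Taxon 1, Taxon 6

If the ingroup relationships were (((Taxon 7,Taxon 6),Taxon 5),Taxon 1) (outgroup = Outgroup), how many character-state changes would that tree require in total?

5

Map each character onto (((Taxon 7,Taxon 6),Taxon 5),Taxon 1) (rooted by Outgroup) and count the minimum state changes it requires (Fitch parsimony):
I: 1; II: 1; III: 2; IV: 1.
Total tree length = 5.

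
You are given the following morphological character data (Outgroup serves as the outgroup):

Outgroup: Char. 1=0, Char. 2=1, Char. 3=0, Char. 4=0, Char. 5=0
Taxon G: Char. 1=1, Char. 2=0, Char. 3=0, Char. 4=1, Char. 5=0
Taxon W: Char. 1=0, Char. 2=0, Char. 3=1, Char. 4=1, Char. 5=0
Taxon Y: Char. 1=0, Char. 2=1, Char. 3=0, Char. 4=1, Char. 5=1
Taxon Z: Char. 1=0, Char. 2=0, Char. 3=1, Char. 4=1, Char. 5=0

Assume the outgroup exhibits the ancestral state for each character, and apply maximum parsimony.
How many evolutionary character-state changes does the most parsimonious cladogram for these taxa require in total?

Character polarity is set by the outgroup: the derived state is whichever differs from the outgroup's state, so for Char. 2 the derived state is '0', and for the remaining characters it is '1'.
Char. 1 (derived state '1') is unique to Taxon G (autapomorphy; uninformative for grouping).
Char. 2 (derived state '0') is shared by Taxon G, Taxon W, and Taxon Z — a synapomorphy uniting that clade.
Only Taxon W and Taxon Z show the derived state '1' for Char. 3, supporting them as a clade.
All ingroup taxa share the derived state '1' for Char. 4; it defines the ingroup but does not resolve relationships within it.
Char. 5: derived state '1' in Taxon Y only — an autapomorphy, so it tells us nothing about relationships among taxa.
Most parsimonious ingroup topology: ((Taxon G,(Taxon W,Taxon Z)),Taxon Y).
Changes per character on this tree: Char. 1: 1; Char. 2: 1; Char. 3: 1; Char. 4: 1; Char. 5: 1.
Total = 5.

5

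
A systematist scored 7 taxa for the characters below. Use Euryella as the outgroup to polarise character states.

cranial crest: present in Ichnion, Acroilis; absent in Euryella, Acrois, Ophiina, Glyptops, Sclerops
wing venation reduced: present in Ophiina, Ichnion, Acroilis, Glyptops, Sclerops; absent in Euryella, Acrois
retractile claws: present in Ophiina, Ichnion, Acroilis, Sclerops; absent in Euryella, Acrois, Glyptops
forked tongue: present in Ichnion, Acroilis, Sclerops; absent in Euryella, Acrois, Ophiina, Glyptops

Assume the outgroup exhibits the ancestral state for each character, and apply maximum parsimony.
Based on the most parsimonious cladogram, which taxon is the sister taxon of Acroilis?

Ichnion

The outgroup has state 'absent' for every character, so 'present' is the derived state throughout.
Only Acroilis and Ichnion show the derived state 'present' for cranial crest, supporting them as a clade.
wing venation reduced: derived state 'present' in Acroilis, Glyptops, Ichnion, Ophiina, and Sclerops only — synapomorphy for {Acroilis, Glyptops, Ichnion, Ophiina, Sclerops}.
retractile claws: derived state 'present' in Acroilis, Ichnion, Ophiina, and Sclerops only — synapomorphy for {Acroilis, Ichnion, Ophiina, Sclerops}.
Only Acroilis, Ichnion, and Sclerops show the derived state 'present' for forked tongue, supporting them as a clade.
Most parsimonious ingroup topology: (Acrois,((Ophiina,((Ichnion,Acroilis),Sclerops)),Glyptops)).
Acroilis and Ichnion form a cherry on this tree, so they are sister taxa.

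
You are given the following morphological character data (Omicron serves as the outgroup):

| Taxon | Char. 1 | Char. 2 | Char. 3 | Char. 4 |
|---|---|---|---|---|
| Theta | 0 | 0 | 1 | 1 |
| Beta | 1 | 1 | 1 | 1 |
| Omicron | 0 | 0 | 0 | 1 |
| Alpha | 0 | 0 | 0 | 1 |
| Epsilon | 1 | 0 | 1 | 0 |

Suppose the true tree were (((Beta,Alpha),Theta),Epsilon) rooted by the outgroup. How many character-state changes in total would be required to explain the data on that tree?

6

Map each character onto (((Beta,Alpha),Theta),Epsilon) (rooted by Omicron) and count the minimum state changes it requires (Fitch parsimony):
Char. 1: 2; Char. 2: 1; Char. 3: 2; Char. 4: 1.
Total tree length = 6.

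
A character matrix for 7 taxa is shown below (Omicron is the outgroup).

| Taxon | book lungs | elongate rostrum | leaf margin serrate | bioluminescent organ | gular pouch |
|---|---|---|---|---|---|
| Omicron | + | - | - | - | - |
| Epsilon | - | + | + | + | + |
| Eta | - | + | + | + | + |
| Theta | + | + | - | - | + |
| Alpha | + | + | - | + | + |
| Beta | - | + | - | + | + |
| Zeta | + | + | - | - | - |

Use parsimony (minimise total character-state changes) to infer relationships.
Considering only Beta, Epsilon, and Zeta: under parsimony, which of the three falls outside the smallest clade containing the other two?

Character polarity is set by the outgroup: the derived state is whichever differs from the outgroup's state, so for book lungs the derived state is '-', and for the remaining characters it is '+'.
Only Beta, Epsilon, and Eta show the derived state '-' for book lungs, supporting them as a clade.
All ingroup taxa share the derived state '+' for elongate rostrum; it defines the ingroup but does not resolve relationships within it.
Only Epsilon and Eta show the derived state '+' for leaf margin serrate, supporting them as a clade.
bioluminescent organ (derived state '+') is shared by Alpha, Beta, Epsilon, and Eta — a synapomorphy uniting that clade.
gular pouch (derived state '+') is shared by Alpha, Beta, Epsilon, Eta, and Theta — a synapomorphy uniting that clade.
Most parsimonious ingroup topology: (((((Epsilon,Eta),Beta),Alpha),Theta),Zeta).
Beta and Epsilon share a more recent common ancestor with each other than either does with Zeta, so Zeta is the least closely related of the three.

Zeta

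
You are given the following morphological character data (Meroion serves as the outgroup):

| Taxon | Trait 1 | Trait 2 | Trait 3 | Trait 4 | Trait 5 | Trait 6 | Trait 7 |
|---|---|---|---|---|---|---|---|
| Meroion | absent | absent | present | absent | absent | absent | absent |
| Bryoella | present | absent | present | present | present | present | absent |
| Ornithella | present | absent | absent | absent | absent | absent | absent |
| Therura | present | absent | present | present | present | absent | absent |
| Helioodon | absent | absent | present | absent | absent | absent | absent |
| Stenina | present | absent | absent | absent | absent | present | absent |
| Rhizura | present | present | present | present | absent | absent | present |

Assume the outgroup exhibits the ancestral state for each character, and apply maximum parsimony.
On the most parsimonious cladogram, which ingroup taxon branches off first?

Helioodon

Character polarity is set by the outgroup: the derived state is whichever differs from the outgroup's state, so for Trait 3 the derived state is 'absent', and for the remaining characters it is 'present'.
Trait 1: derived state 'present' in Bryoella, Ornithella, Rhizura, Stenina, and Therura only — synapomorphy for {Bryoella, Ornithella, Rhizura, Stenina, Therura}.
Trait 2 (derived state 'present') is unique to Rhizura (autapomorphy; uninformative for grouping).
Trait 3: derived state 'absent' in Ornithella and Stenina only — synapomorphy for {Ornithella, Stenina}.
Only Bryoella, Rhizura, and Therura show the derived state 'present' for Trait 4, supporting them as a clade.
Trait 5: derived state 'present' in Bryoella and Therura only — synapomorphy for {Bryoella, Therura}.
Trait 6 (state 'present') occurs in Bryoella and Stenina but conflicts with the nesting implied by the other characters — most parsimoniously interpreted as homoplasy.
Trait 7: derived state 'present' in Rhizura only — an autapomorphy, so it tells us nothing about relationships among taxa.
Most parsimonious ingroup topology: ((((Bryoella,Therura),Rhizura),(Ornithella,Stenina)),Helioodon).
Helioodon is sister to the clade containing all other ingroup taxa, so it is the earliest-diverging (most basal) ingroup lineage.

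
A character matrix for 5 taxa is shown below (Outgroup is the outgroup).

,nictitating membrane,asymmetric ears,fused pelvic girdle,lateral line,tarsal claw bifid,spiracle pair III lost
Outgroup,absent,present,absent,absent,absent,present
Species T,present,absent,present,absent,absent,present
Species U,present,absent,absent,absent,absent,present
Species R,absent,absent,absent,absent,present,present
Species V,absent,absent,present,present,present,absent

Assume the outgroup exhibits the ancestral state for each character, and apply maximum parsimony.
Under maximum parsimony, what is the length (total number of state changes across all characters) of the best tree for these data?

7

Character polarity is set by the outgroup: the derived state is whichever differs from the outgroup's state, so for asymmetric ears, spiracle pair III lost the derived state is 'absent', and for the remaining characters it is 'present'.
nictitating membrane (derived state 'present') is shared by Species T and Species U — a synapomorphy uniting that clade.
All ingroup taxa share the derived state 'absent' for asymmetric ears; it defines the ingroup but does not resolve relationships within it.
fused pelvic girdle groups Species T and Species V, which is incompatible with the clades supported by the remaining characters; treating it as convergent (homoplasy) costs fewer steps than any alternative tree.
lateral line: derived state 'present' in Species V only — an autapomorphy, so it tells us nothing about relationships among taxa.
tarsal claw bifid: derived state 'present' in Species R and Species V only — synapomorphy for {Species R, Species V}.
spiracle pair III lost: derived state 'absent' in Species V only — an autapomorphy, so it tells us nothing about relationships among taxa.
Most parsimonious ingroup topology: ((Species T,Species U),(Species R,Species V)).
Changes per character on this tree: nictitating membrane: 1; asymmetric ears: 1; fused pelvic girdle: 2; lateral line: 1; tarsal claw bifid: 1; spiracle pair III lost: 1.
Total = 7.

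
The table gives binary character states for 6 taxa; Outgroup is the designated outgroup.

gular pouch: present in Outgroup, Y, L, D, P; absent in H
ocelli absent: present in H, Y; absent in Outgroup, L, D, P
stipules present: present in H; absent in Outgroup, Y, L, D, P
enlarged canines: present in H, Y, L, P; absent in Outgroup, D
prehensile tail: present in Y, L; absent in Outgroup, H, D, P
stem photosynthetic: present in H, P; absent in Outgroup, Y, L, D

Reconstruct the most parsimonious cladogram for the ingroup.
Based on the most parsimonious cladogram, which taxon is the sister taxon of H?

Character polarity is set by the outgroup: the derived state is whichever differs from the outgroup's state, so for gular pouch the derived state is 'absent', and for the remaining characters it is 'present'.
gular pouch: derived state 'absent' in H only — an autapomorphy, so it tells us nothing about relationships among taxa.
ocelli absent groups H and Y, which is incompatible with the clades supported by the remaining characters; treating it as convergent (homoplasy) costs fewer steps than any alternative tree.
stipules present (derived state 'present') is unique to H (autapomorphy; uninformative for grouping).
enlarged canines: derived state 'present' in H, L, P, and Y only — synapomorphy for {H, L, P, Y}.
prehensile tail: derived state 'present' in L and Y only — synapomorphy for {L, Y}.
Only H and P show the derived state 'present' for stem photosynthetic, supporting them as a clade.
Most parsimonious ingroup topology: (((H,P),(Y,L)),D).
H and P form a cherry on this tree, so they are sister taxa.

P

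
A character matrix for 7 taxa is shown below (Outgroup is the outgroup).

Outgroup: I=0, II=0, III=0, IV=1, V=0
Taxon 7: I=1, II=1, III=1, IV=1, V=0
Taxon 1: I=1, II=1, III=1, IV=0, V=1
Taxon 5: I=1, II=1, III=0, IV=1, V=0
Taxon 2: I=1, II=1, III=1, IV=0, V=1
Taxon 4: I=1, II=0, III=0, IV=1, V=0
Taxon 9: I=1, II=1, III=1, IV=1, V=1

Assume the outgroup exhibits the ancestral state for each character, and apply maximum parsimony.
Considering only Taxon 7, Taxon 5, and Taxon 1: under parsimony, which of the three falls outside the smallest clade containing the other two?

Character polarity is set by the outgroup: the derived state is whichever differs from the outgroup's state, so for IV the derived state is '0', and for the remaining characters it is '1'.
All ingroup taxa share the derived state '1' for I; it defines the ingroup but does not resolve relationships within it.
Only Taxon 1, Taxon 2, Taxon 5, Taxon 7, and Taxon 9 show the derived state '1' for II, supporting them as a clade.
III: derived state '1' in Taxon 1, Taxon 2, Taxon 7, and Taxon 9 only — synapomorphy for {Taxon 1, Taxon 2, Taxon 7, Taxon 9}.
IV: derived state '0' in Taxon 1 and Taxon 2 only — synapomorphy for {Taxon 1, Taxon 2}.
Only Taxon 1, Taxon 2, and Taxon 9 show the derived state '1' for V, supporting them as a clade.
Most parsimonious ingroup topology: (((Taxon 7,((Taxon 1,Taxon 2),Taxon 9)),Taxon 5),Taxon 4).
Taxon 1 and Taxon 7 share a more recent common ancestor with each other than either does with Taxon 5, so Taxon 5 is the least closely related of the three.

Taxon 5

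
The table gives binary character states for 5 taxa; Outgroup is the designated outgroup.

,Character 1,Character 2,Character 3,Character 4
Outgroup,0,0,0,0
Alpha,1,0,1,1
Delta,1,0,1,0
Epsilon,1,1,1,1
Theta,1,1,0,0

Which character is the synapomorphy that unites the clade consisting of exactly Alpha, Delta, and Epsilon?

The outgroup has state '0' for every character, so '1' is the derived state throughout.
All ingroup taxa share the derived state '1' for Character 1; it defines the ingroup but does not resolve relationships within it.
Character 2 groups Epsilon and Theta, which is incompatible with the clades supported by the remaining characters; treating it as convergent (homoplasy) costs fewer steps than any alternative tree.
Character 3: derived state '1' in Alpha, Delta, and Epsilon only — synapomorphy for {Alpha, Delta, Epsilon}.
Only Alpha and Epsilon show the derived state '1' for Character 4, supporting them as a clade.
Most parsimonious ingroup topology: (((Alpha,Epsilon),Delta),Theta).
The clade {Alpha, Delta, Epsilon} is supported by Character 3: its derived state '1' occurs in exactly those taxa and in no other taxon (including the outgroup).

Character 3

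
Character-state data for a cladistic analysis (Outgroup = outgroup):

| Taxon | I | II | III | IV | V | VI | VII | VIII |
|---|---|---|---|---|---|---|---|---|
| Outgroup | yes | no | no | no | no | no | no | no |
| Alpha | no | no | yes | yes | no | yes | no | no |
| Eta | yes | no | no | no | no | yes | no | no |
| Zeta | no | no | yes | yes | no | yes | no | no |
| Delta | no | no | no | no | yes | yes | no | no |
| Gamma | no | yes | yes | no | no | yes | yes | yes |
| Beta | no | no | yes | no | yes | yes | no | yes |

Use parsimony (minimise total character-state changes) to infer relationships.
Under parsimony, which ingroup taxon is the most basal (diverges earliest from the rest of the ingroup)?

Eta

Character polarity is set by the outgroup: the derived state is whichever differs from the outgroup's state, so for I the derived state is 'no', and for the remaining characters it is 'yes'.
Only Alpha, Beta, Delta, Gamma, and Zeta show the derived state 'no' for I, supporting them as a clade.
II (derived state 'yes') is unique to Gamma (autapomorphy; uninformative for grouping).
III: derived state 'yes' in Alpha, Beta, Gamma, and Zeta only — synapomorphy for {Alpha, Beta, Gamma, Zeta}.
Only Alpha and Zeta show the derived state 'yes' for IV, supporting them as a clade.
V groups Beta and Delta, which is incompatible with the clades supported by the remaining characters; treating it as convergent (homoplasy) costs fewer steps than any alternative tree.
All ingroup taxa share the derived state 'yes' for VI; it defines the ingroup but does not resolve relationships within it.
VII: derived state 'yes' in Gamma only — an autapomorphy, so it tells us nothing about relationships among taxa.
Only Beta and Gamma show the derived state 'yes' for VIII, supporting them as a clade.
Most parsimonious ingroup topology: ((((Alpha,Zeta),(Gamma,Beta)),Delta),Eta).
Eta is sister to the clade containing all other ingroup taxa, so it is the earliest-diverging (most basal) ingroup lineage.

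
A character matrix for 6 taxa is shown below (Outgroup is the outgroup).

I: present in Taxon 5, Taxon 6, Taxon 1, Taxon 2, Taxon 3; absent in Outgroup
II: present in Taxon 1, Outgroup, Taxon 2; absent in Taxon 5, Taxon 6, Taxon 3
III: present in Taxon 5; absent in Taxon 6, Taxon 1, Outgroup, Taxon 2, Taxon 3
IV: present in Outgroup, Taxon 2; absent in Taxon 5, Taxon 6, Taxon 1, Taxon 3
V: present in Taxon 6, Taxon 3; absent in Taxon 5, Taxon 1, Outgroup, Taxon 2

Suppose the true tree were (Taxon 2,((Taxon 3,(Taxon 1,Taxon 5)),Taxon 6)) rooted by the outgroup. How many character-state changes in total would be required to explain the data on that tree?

7

Map each character onto (Taxon 2,((Taxon 3,(Taxon 1,Taxon 5)),Taxon 6)) (rooted by Outgroup) and count the minimum state changes it requires (Fitch parsimony):
I: 1; II: 2; III: 1; IV: 1; V: 2.
Total tree length = 7.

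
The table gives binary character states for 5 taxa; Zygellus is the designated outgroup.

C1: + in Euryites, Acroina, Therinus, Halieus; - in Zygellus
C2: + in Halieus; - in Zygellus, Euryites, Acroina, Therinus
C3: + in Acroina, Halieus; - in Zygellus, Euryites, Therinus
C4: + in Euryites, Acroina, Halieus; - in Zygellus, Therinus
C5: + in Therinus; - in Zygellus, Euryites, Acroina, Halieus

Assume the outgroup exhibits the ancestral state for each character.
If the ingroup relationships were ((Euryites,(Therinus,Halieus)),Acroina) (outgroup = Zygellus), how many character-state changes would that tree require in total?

7

Map each character onto ((Euryites,(Therinus,Halieus)),Acroina) (rooted by Zygellus) and count the minimum state changes it requires (Fitch parsimony):
C1: 1; C2: 1; C3: 2; C4: 2; C5: 1.
Total tree length = 7.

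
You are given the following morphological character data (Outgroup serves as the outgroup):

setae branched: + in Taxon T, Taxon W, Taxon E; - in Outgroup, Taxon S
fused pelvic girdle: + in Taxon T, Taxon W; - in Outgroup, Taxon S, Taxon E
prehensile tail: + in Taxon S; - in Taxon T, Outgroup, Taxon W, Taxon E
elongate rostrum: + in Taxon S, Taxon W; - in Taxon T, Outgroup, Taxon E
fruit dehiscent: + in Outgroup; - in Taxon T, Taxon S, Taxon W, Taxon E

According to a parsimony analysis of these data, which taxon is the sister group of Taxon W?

Character polarity is set by the outgroup: the derived state is whichever differs from the outgroup's state, so for fruit dehiscent the derived state is '-', and for the remaining characters it is '+'.
setae branched (derived state '+') is shared by Taxon E, Taxon T, and Taxon W — a synapomorphy uniting that clade.
Only Taxon T and Taxon W show the derived state '+' for fused pelvic girdle, supporting them as a clade.
prehensile tail (derived state '+') is unique to Taxon S (autapomorphy; uninformative for grouping).
elongate rostrum (state '+') occurs in Taxon S and Taxon W but conflicts with the nesting implied by the other characters — most parsimoniously interpreted as homoplasy.
All ingroup taxa share the derived state '-' for fruit dehiscent; it defines the ingroup but does not resolve relationships within it.
Most parsimonious ingroup topology: (Taxon S,(Taxon E,(Taxon W,Taxon T))).
Taxon W and Taxon T form a cherry on this tree, so they are sister taxa.

Taxon T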